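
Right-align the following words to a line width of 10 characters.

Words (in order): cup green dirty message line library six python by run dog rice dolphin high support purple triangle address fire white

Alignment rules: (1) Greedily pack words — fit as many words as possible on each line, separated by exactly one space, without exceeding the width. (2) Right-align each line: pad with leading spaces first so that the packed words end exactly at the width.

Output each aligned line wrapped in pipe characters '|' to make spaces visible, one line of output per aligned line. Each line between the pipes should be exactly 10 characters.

Line 1: ['cup', 'green'] (min_width=9, slack=1)
Line 2: ['dirty'] (min_width=5, slack=5)
Line 3: ['message'] (min_width=7, slack=3)
Line 4: ['line'] (min_width=4, slack=6)
Line 5: ['library'] (min_width=7, slack=3)
Line 6: ['six', 'python'] (min_width=10, slack=0)
Line 7: ['by', 'run', 'dog'] (min_width=10, slack=0)
Line 8: ['rice'] (min_width=4, slack=6)
Line 9: ['dolphin'] (min_width=7, slack=3)
Line 10: ['high'] (min_width=4, slack=6)
Line 11: ['support'] (min_width=7, slack=3)
Line 12: ['purple'] (min_width=6, slack=4)
Line 13: ['triangle'] (min_width=8, slack=2)
Line 14: ['address'] (min_width=7, slack=3)
Line 15: ['fire', 'white'] (min_width=10, slack=0)

Answer: | cup green|
|     dirty|
|   message|
|      line|
|   library|
|six python|
|by run dog|
|      rice|
|   dolphin|
|      high|
|   support|
|    purple|
|  triangle|
|   address|
|fire white|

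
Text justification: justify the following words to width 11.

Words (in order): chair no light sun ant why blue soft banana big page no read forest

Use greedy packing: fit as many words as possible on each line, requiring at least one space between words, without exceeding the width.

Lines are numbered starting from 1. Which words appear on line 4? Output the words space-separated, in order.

Line 1: ['chair', 'no'] (min_width=8, slack=3)
Line 2: ['light', 'sun'] (min_width=9, slack=2)
Line 3: ['ant', 'why'] (min_width=7, slack=4)
Line 4: ['blue', 'soft'] (min_width=9, slack=2)
Line 5: ['banana', 'big'] (min_width=10, slack=1)
Line 6: ['page', 'no'] (min_width=7, slack=4)
Line 7: ['read', 'forest'] (min_width=11, slack=0)

Answer: blue soft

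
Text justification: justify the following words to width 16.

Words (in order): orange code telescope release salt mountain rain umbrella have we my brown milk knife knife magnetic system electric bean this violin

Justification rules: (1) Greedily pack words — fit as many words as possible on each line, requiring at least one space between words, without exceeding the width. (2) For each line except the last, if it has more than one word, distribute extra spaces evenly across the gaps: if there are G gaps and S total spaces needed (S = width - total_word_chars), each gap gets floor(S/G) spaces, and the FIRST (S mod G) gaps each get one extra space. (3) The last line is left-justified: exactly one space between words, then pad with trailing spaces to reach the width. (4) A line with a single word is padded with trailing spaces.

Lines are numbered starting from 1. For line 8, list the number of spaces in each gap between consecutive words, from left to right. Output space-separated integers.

Answer: 2

Derivation:
Line 1: ['orange', 'code'] (min_width=11, slack=5)
Line 2: ['telescope'] (min_width=9, slack=7)
Line 3: ['release', 'salt'] (min_width=12, slack=4)
Line 4: ['mountain', 'rain'] (min_width=13, slack=3)
Line 5: ['umbrella', 'have', 'we'] (min_width=16, slack=0)
Line 6: ['my', 'brown', 'milk'] (min_width=13, slack=3)
Line 7: ['knife', 'knife'] (min_width=11, slack=5)
Line 8: ['magnetic', 'system'] (min_width=15, slack=1)
Line 9: ['electric', 'bean'] (min_width=13, slack=3)
Line 10: ['this', 'violin'] (min_width=11, slack=5)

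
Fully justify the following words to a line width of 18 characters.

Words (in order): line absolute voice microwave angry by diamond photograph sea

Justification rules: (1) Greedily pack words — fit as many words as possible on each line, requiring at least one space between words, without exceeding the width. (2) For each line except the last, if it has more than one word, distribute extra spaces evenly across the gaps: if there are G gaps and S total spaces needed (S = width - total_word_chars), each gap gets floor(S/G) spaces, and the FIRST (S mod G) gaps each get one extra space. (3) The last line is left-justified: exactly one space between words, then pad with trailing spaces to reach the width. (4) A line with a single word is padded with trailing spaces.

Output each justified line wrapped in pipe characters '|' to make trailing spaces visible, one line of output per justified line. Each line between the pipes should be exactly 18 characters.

Answer: |line      absolute|
|voice    microwave|
|angry  by  diamond|
|photograph sea    |

Derivation:
Line 1: ['line', 'absolute'] (min_width=13, slack=5)
Line 2: ['voice', 'microwave'] (min_width=15, slack=3)
Line 3: ['angry', 'by', 'diamond'] (min_width=16, slack=2)
Line 4: ['photograph', 'sea'] (min_width=14, slack=4)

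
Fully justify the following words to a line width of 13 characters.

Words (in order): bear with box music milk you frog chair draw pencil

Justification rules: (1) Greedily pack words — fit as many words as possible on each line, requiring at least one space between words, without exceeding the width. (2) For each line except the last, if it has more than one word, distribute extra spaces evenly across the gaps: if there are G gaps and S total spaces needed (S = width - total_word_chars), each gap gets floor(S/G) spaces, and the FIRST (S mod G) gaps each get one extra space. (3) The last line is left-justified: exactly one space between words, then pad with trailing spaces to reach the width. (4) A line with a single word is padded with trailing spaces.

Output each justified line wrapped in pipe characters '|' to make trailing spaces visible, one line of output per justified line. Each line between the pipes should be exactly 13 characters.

Answer: |bear with box|
|music    milk|
|you      frog|
|chair    draw|
|pencil       |

Derivation:
Line 1: ['bear', 'with', 'box'] (min_width=13, slack=0)
Line 2: ['music', 'milk'] (min_width=10, slack=3)
Line 3: ['you', 'frog'] (min_width=8, slack=5)
Line 4: ['chair', 'draw'] (min_width=10, slack=3)
Line 5: ['pencil'] (min_width=6, slack=7)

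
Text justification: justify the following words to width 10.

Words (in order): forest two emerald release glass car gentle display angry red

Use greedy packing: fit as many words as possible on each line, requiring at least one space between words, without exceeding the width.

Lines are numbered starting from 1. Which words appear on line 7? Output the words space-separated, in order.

Answer: angry red

Derivation:
Line 1: ['forest', 'two'] (min_width=10, slack=0)
Line 2: ['emerald'] (min_width=7, slack=3)
Line 3: ['release'] (min_width=7, slack=3)
Line 4: ['glass', 'car'] (min_width=9, slack=1)
Line 5: ['gentle'] (min_width=6, slack=4)
Line 6: ['display'] (min_width=7, slack=3)
Line 7: ['angry', 'red'] (min_width=9, slack=1)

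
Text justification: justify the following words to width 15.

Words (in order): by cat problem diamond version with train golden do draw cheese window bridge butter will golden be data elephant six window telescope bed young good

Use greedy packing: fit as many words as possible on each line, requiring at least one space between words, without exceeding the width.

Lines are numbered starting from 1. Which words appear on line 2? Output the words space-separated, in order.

Answer: diamond version

Derivation:
Line 1: ['by', 'cat', 'problem'] (min_width=14, slack=1)
Line 2: ['diamond', 'version'] (min_width=15, slack=0)
Line 3: ['with', 'train'] (min_width=10, slack=5)
Line 4: ['golden', 'do', 'draw'] (min_width=14, slack=1)
Line 5: ['cheese', 'window'] (min_width=13, slack=2)
Line 6: ['bridge', 'butter'] (min_width=13, slack=2)
Line 7: ['will', 'golden', 'be'] (min_width=14, slack=1)
Line 8: ['data', 'elephant'] (min_width=13, slack=2)
Line 9: ['six', 'window'] (min_width=10, slack=5)
Line 10: ['telescope', 'bed'] (min_width=13, slack=2)
Line 11: ['young', 'good'] (min_width=10, slack=5)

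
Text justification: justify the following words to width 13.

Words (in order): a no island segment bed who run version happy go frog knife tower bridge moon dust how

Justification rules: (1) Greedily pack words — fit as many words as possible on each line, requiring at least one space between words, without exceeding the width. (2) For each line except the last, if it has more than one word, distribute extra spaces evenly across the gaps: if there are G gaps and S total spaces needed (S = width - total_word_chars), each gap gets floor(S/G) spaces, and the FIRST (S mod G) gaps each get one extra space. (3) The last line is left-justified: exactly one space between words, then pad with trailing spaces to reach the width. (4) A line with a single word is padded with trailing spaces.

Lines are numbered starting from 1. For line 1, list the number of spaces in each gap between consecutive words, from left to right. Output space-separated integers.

Line 1: ['a', 'no', 'island'] (min_width=11, slack=2)
Line 2: ['segment', 'bed'] (min_width=11, slack=2)
Line 3: ['who', 'run'] (min_width=7, slack=6)
Line 4: ['version', 'happy'] (min_width=13, slack=0)
Line 5: ['go', 'frog', 'knife'] (min_width=13, slack=0)
Line 6: ['tower', 'bridge'] (min_width=12, slack=1)
Line 7: ['moon', 'dust', 'how'] (min_width=13, slack=0)

Answer: 2 2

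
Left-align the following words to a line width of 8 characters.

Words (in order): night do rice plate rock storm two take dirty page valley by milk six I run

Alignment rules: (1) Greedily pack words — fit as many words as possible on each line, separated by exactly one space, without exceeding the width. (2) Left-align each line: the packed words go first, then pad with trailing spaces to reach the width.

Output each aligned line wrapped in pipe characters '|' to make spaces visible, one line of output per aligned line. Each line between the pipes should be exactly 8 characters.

Line 1: ['night', 'do'] (min_width=8, slack=0)
Line 2: ['rice'] (min_width=4, slack=4)
Line 3: ['plate'] (min_width=5, slack=3)
Line 4: ['rock'] (min_width=4, slack=4)
Line 5: ['storm'] (min_width=5, slack=3)
Line 6: ['two', 'take'] (min_width=8, slack=0)
Line 7: ['dirty'] (min_width=5, slack=3)
Line 8: ['page'] (min_width=4, slack=4)
Line 9: ['valley'] (min_width=6, slack=2)
Line 10: ['by', 'milk'] (min_width=7, slack=1)
Line 11: ['six', 'I'] (min_width=5, slack=3)
Line 12: ['run'] (min_width=3, slack=5)

Answer: |night do|
|rice    |
|plate   |
|rock    |
|storm   |
|two take|
|dirty   |
|page    |
|valley  |
|by milk |
|six I   |
|run     |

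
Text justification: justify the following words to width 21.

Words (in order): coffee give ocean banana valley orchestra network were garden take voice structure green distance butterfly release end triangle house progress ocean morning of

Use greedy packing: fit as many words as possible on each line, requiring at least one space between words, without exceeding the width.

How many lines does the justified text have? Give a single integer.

Line 1: ['coffee', 'give', 'ocean'] (min_width=17, slack=4)
Line 2: ['banana', 'valley'] (min_width=13, slack=8)
Line 3: ['orchestra', 'network'] (min_width=17, slack=4)
Line 4: ['were', 'garden', 'take'] (min_width=16, slack=5)
Line 5: ['voice', 'structure', 'green'] (min_width=21, slack=0)
Line 6: ['distance', 'butterfly'] (min_width=18, slack=3)
Line 7: ['release', 'end', 'triangle'] (min_width=20, slack=1)
Line 8: ['house', 'progress', 'ocean'] (min_width=20, slack=1)
Line 9: ['morning', 'of'] (min_width=10, slack=11)
Total lines: 9

Answer: 9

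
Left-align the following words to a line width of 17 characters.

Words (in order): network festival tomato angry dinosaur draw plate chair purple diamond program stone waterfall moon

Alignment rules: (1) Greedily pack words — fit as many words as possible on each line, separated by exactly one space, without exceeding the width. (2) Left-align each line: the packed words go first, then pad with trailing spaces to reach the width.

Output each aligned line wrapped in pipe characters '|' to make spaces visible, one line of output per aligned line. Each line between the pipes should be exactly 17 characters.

Line 1: ['network', 'festival'] (min_width=16, slack=1)
Line 2: ['tomato', 'angry'] (min_width=12, slack=5)
Line 3: ['dinosaur', 'draw'] (min_width=13, slack=4)
Line 4: ['plate', 'chair'] (min_width=11, slack=6)
Line 5: ['purple', 'diamond'] (min_width=14, slack=3)
Line 6: ['program', 'stone'] (min_width=13, slack=4)
Line 7: ['waterfall', 'moon'] (min_width=14, slack=3)

Answer: |network festival |
|tomato angry     |
|dinosaur draw    |
|plate chair      |
|purple diamond   |
|program stone    |
|waterfall moon   |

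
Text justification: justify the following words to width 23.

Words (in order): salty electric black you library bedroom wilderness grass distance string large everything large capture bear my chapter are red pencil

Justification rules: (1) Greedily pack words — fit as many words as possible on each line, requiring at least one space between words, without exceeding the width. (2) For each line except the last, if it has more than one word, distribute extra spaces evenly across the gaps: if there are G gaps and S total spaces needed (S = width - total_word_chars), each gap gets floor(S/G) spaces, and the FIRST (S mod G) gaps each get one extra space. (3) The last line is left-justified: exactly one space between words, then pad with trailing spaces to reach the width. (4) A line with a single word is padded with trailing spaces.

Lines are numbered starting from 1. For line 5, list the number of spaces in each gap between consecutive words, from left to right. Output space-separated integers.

Answer: 8

Derivation:
Line 1: ['salty', 'electric', 'black'] (min_width=20, slack=3)
Line 2: ['you', 'library', 'bedroom'] (min_width=19, slack=4)
Line 3: ['wilderness', 'grass'] (min_width=16, slack=7)
Line 4: ['distance', 'string', 'large'] (min_width=21, slack=2)
Line 5: ['everything', 'large'] (min_width=16, slack=7)
Line 6: ['capture', 'bear', 'my', 'chapter'] (min_width=23, slack=0)
Line 7: ['are', 'red', 'pencil'] (min_width=14, slack=9)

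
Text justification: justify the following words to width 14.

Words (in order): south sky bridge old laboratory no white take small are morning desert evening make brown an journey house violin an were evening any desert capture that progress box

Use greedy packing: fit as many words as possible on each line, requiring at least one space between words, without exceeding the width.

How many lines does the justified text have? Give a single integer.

Answer: 14

Derivation:
Line 1: ['south', 'sky'] (min_width=9, slack=5)
Line 2: ['bridge', 'old'] (min_width=10, slack=4)
Line 3: ['laboratory', 'no'] (min_width=13, slack=1)
Line 4: ['white', 'take'] (min_width=10, slack=4)
Line 5: ['small', 'are'] (min_width=9, slack=5)
Line 6: ['morning', 'desert'] (min_width=14, slack=0)
Line 7: ['evening', 'make'] (min_width=12, slack=2)
Line 8: ['brown', 'an'] (min_width=8, slack=6)
Line 9: ['journey', 'house'] (min_width=13, slack=1)
Line 10: ['violin', 'an', 'were'] (min_width=14, slack=0)
Line 11: ['evening', 'any'] (min_width=11, slack=3)
Line 12: ['desert', 'capture'] (min_width=14, slack=0)
Line 13: ['that', 'progress'] (min_width=13, slack=1)
Line 14: ['box'] (min_width=3, slack=11)
Total lines: 14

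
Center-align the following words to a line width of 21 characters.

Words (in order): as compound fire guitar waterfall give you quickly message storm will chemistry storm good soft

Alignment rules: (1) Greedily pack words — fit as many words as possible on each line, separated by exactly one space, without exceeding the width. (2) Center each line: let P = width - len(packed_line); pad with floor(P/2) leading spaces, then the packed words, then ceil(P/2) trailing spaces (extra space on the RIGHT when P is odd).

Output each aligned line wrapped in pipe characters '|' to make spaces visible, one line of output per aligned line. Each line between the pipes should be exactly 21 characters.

Answer: |  as compound fire   |
|guitar waterfall give|
| you quickly message |
|storm will chemistry |
|   storm good soft   |

Derivation:
Line 1: ['as', 'compound', 'fire'] (min_width=16, slack=5)
Line 2: ['guitar', 'waterfall', 'give'] (min_width=21, slack=0)
Line 3: ['you', 'quickly', 'message'] (min_width=19, slack=2)
Line 4: ['storm', 'will', 'chemistry'] (min_width=20, slack=1)
Line 5: ['storm', 'good', 'soft'] (min_width=15, slack=6)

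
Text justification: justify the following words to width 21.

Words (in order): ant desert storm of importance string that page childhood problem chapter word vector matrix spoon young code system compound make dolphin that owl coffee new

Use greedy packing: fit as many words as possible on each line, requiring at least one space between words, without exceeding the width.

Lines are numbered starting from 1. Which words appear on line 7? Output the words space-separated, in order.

Line 1: ['ant', 'desert', 'storm', 'of'] (min_width=19, slack=2)
Line 2: ['importance', 'string'] (min_width=17, slack=4)
Line 3: ['that', 'page', 'childhood'] (min_width=19, slack=2)
Line 4: ['problem', 'chapter', 'word'] (min_width=20, slack=1)
Line 5: ['vector', 'matrix', 'spoon'] (min_width=19, slack=2)
Line 6: ['young', 'code', 'system'] (min_width=17, slack=4)
Line 7: ['compound', 'make', 'dolphin'] (min_width=21, slack=0)
Line 8: ['that', 'owl', 'coffee', 'new'] (min_width=19, slack=2)

Answer: compound make dolphin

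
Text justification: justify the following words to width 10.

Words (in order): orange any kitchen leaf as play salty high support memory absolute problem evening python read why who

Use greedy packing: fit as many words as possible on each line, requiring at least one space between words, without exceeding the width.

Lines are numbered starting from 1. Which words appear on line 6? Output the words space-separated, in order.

Line 1: ['orange', 'any'] (min_width=10, slack=0)
Line 2: ['kitchen'] (min_width=7, slack=3)
Line 3: ['leaf', 'as'] (min_width=7, slack=3)
Line 4: ['play', 'salty'] (min_width=10, slack=0)
Line 5: ['high'] (min_width=4, slack=6)
Line 6: ['support'] (min_width=7, slack=3)
Line 7: ['memory'] (min_width=6, slack=4)
Line 8: ['absolute'] (min_width=8, slack=2)
Line 9: ['problem'] (min_width=7, slack=3)
Line 10: ['evening'] (min_width=7, slack=3)
Line 11: ['python'] (min_width=6, slack=4)
Line 12: ['read', 'why'] (min_width=8, slack=2)
Line 13: ['who'] (min_width=3, slack=7)

Answer: support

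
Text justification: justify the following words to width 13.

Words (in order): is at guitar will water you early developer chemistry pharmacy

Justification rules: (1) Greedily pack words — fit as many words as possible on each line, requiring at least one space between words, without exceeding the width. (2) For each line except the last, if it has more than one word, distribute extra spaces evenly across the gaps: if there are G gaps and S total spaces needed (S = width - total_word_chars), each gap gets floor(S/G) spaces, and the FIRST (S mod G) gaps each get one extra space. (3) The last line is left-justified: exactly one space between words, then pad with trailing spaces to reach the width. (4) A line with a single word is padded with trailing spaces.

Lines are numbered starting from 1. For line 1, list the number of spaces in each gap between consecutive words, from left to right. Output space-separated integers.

Line 1: ['is', 'at', 'guitar'] (min_width=12, slack=1)
Line 2: ['will', 'water'] (min_width=10, slack=3)
Line 3: ['you', 'early'] (min_width=9, slack=4)
Line 4: ['developer'] (min_width=9, slack=4)
Line 5: ['chemistry'] (min_width=9, slack=4)
Line 6: ['pharmacy'] (min_width=8, slack=5)

Answer: 2 1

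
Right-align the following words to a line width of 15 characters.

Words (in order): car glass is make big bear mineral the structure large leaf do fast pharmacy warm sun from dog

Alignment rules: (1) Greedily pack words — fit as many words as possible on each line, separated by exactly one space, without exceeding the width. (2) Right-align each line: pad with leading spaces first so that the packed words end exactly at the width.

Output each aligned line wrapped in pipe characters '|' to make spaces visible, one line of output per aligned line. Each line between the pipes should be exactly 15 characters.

Line 1: ['car', 'glass', 'is'] (min_width=12, slack=3)
Line 2: ['make', 'big', 'bear'] (min_width=13, slack=2)
Line 3: ['mineral', 'the'] (min_width=11, slack=4)
Line 4: ['structure', 'large'] (min_width=15, slack=0)
Line 5: ['leaf', 'do', 'fast'] (min_width=12, slack=3)
Line 6: ['pharmacy', 'warm'] (min_width=13, slack=2)
Line 7: ['sun', 'from', 'dog'] (min_width=12, slack=3)

Answer: |   car glass is|
|  make big bear|
|    mineral the|
|structure large|
|   leaf do fast|
|  pharmacy warm|
|   sun from dog|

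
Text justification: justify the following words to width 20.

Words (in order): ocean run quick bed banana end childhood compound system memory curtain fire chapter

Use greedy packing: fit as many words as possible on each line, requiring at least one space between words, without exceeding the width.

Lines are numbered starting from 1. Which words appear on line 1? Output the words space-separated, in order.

Line 1: ['ocean', 'run', 'quick', 'bed'] (min_width=19, slack=1)
Line 2: ['banana', 'end', 'childhood'] (min_width=20, slack=0)
Line 3: ['compound', 'system'] (min_width=15, slack=5)
Line 4: ['memory', 'curtain', 'fire'] (min_width=19, slack=1)
Line 5: ['chapter'] (min_width=7, slack=13)

Answer: ocean run quick bed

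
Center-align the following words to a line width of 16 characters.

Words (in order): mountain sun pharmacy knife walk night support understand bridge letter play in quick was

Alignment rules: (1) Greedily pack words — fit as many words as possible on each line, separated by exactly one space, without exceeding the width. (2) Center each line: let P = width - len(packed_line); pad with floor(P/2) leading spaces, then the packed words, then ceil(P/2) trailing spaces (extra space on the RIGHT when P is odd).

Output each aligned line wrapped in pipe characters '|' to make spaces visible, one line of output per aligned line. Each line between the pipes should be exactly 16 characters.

Answer: |  mountain sun  |
| pharmacy knife |
|   walk night   |
|    support     |
|   understand   |
| bridge letter  |
| play in quick  |
|      was       |

Derivation:
Line 1: ['mountain', 'sun'] (min_width=12, slack=4)
Line 2: ['pharmacy', 'knife'] (min_width=14, slack=2)
Line 3: ['walk', 'night'] (min_width=10, slack=6)
Line 4: ['support'] (min_width=7, slack=9)
Line 5: ['understand'] (min_width=10, slack=6)
Line 6: ['bridge', 'letter'] (min_width=13, slack=3)
Line 7: ['play', 'in', 'quick'] (min_width=13, slack=3)
Line 8: ['was'] (min_width=3, slack=13)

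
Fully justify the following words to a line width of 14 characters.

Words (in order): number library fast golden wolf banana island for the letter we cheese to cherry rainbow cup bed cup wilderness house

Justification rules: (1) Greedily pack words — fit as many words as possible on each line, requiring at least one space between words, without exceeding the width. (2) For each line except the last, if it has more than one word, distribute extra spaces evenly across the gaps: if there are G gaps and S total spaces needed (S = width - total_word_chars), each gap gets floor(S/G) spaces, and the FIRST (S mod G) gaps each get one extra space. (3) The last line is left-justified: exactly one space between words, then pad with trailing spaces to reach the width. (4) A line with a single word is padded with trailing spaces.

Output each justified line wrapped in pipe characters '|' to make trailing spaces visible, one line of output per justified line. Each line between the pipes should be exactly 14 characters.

Line 1: ['number', 'library'] (min_width=14, slack=0)
Line 2: ['fast', 'golden'] (min_width=11, slack=3)
Line 3: ['wolf', 'banana'] (min_width=11, slack=3)
Line 4: ['island', 'for', 'the'] (min_width=14, slack=0)
Line 5: ['letter', 'we'] (min_width=9, slack=5)
Line 6: ['cheese', 'to'] (min_width=9, slack=5)
Line 7: ['cherry', 'rainbow'] (min_width=14, slack=0)
Line 8: ['cup', 'bed', 'cup'] (min_width=11, slack=3)
Line 9: ['wilderness'] (min_width=10, slack=4)
Line 10: ['house'] (min_width=5, slack=9)

Answer: |number library|
|fast    golden|
|wolf    banana|
|island for the|
|letter      we|
|cheese      to|
|cherry rainbow|
|cup   bed  cup|
|wilderness    |
|house         |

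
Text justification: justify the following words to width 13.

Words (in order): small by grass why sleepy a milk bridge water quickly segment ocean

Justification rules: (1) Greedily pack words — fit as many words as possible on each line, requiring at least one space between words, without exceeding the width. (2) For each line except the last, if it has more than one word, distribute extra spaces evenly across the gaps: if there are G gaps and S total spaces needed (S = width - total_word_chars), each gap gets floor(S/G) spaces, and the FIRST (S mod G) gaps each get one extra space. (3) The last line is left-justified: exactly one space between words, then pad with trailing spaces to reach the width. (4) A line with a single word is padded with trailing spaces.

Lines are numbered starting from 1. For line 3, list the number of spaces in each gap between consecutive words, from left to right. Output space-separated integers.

Answer: 1 1

Derivation:
Line 1: ['small', 'by'] (min_width=8, slack=5)
Line 2: ['grass', 'why'] (min_width=9, slack=4)
Line 3: ['sleepy', 'a', 'milk'] (min_width=13, slack=0)
Line 4: ['bridge', 'water'] (min_width=12, slack=1)
Line 5: ['quickly'] (min_width=7, slack=6)
Line 6: ['segment', 'ocean'] (min_width=13, slack=0)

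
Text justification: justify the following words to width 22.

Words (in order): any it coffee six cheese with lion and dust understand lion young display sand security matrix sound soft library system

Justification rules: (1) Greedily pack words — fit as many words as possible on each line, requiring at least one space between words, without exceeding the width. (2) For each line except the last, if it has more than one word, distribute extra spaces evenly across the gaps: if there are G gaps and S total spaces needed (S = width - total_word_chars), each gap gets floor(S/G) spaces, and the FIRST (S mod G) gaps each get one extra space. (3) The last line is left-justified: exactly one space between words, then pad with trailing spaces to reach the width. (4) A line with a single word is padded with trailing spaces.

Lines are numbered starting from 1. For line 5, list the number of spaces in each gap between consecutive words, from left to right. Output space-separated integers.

Answer: 2 1

Derivation:
Line 1: ['any', 'it', 'coffee', 'six'] (min_width=17, slack=5)
Line 2: ['cheese', 'with', 'lion', 'and'] (min_width=20, slack=2)
Line 3: ['dust', 'understand', 'lion'] (min_width=20, slack=2)
Line 4: ['young', 'display', 'sand'] (min_width=18, slack=4)
Line 5: ['security', 'matrix', 'sound'] (min_width=21, slack=1)
Line 6: ['soft', 'library', 'system'] (min_width=19, slack=3)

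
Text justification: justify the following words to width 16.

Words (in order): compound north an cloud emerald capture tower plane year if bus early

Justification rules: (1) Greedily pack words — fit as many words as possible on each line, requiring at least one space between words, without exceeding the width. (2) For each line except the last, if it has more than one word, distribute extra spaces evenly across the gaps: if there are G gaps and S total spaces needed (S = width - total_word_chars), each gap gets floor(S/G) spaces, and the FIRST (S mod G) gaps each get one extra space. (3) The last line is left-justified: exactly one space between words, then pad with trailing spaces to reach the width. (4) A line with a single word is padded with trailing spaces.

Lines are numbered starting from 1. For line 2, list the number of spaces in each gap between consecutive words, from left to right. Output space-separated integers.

Answer: 1 1

Derivation:
Line 1: ['compound', 'north'] (min_width=14, slack=2)
Line 2: ['an', 'cloud', 'emerald'] (min_width=16, slack=0)
Line 3: ['capture', 'tower'] (min_width=13, slack=3)
Line 4: ['plane', 'year', 'if'] (min_width=13, slack=3)
Line 5: ['bus', 'early'] (min_width=9, slack=7)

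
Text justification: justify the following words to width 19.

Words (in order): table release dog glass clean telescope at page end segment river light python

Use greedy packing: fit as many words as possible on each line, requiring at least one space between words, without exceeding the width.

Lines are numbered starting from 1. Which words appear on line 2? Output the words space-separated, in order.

Line 1: ['table', 'release', 'dog'] (min_width=17, slack=2)
Line 2: ['glass', 'clean'] (min_width=11, slack=8)
Line 3: ['telescope', 'at', 'page'] (min_width=17, slack=2)
Line 4: ['end', 'segment', 'river'] (min_width=17, slack=2)
Line 5: ['light', 'python'] (min_width=12, slack=7)

Answer: glass clean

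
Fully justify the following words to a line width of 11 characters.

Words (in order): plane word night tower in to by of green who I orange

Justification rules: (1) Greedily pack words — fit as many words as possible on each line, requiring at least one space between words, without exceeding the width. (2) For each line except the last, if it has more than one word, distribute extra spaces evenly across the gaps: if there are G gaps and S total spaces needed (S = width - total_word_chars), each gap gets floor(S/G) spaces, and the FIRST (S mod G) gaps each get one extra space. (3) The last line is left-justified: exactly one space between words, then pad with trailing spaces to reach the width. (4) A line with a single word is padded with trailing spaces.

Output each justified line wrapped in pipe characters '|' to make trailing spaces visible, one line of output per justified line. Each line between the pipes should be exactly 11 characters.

Answer: |plane  word|
|night tower|
|in to by of|
|green who I|
|orange     |

Derivation:
Line 1: ['plane', 'word'] (min_width=10, slack=1)
Line 2: ['night', 'tower'] (min_width=11, slack=0)
Line 3: ['in', 'to', 'by', 'of'] (min_width=11, slack=0)
Line 4: ['green', 'who', 'I'] (min_width=11, slack=0)
Line 5: ['orange'] (min_width=6, slack=5)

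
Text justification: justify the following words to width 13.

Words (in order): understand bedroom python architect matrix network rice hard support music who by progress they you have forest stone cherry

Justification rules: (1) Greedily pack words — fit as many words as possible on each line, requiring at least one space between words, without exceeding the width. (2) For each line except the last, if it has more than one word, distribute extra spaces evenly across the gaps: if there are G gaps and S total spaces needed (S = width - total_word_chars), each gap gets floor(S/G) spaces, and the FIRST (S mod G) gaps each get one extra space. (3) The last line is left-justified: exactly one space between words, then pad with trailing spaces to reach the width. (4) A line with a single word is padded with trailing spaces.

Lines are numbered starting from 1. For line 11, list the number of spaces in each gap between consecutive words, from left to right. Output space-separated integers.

Answer: 2

Derivation:
Line 1: ['understand'] (min_width=10, slack=3)
Line 2: ['bedroom'] (min_width=7, slack=6)
Line 3: ['python'] (min_width=6, slack=7)
Line 4: ['architect'] (min_width=9, slack=4)
Line 5: ['matrix'] (min_width=6, slack=7)
Line 6: ['network', 'rice'] (min_width=12, slack=1)
Line 7: ['hard', 'support'] (min_width=12, slack=1)
Line 8: ['music', 'who', 'by'] (min_width=12, slack=1)
Line 9: ['progress', 'they'] (min_width=13, slack=0)
Line 10: ['you', 'have'] (min_width=8, slack=5)
Line 11: ['forest', 'stone'] (min_width=12, slack=1)
Line 12: ['cherry'] (min_width=6, slack=7)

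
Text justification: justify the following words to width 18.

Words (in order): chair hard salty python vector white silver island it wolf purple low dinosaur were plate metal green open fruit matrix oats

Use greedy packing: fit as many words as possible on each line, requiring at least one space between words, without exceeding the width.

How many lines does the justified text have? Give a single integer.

Answer: 9

Derivation:
Line 1: ['chair', 'hard', 'salty'] (min_width=16, slack=2)
Line 2: ['python', 'vector'] (min_width=13, slack=5)
Line 3: ['white', 'silver'] (min_width=12, slack=6)
Line 4: ['island', 'it', 'wolf'] (min_width=14, slack=4)
Line 5: ['purple', 'low'] (min_width=10, slack=8)
Line 6: ['dinosaur', 'were'] (min_width=13, slack=5)
Line 7: ['plate', 'metal', 'green'] (min_width=17, slack=1)
Line 8: ['open', 'fruit', 'matrix'] (min_width=17, slack=1)
Line 9: ['oats'] (min_width=4, slack=14)
Total lines: 9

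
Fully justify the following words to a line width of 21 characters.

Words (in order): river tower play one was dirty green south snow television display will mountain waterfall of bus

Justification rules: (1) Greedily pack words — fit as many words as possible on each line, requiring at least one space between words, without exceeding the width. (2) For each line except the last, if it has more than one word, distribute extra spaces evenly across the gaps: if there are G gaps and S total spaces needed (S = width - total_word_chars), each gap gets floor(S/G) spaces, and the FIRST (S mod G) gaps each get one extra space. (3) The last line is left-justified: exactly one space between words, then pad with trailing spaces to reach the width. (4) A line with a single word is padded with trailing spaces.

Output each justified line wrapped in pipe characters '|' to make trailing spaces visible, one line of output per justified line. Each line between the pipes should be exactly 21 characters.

Line 1: ['river', 'tower', 'play', 'one'] (min_width=20, slack=1)
Line 2: ['was', 'dirty', 'green', 'south'] (min_width=21, slack=0)
Line 3: ['snow', 'television'] (min_width=15, slack=6)
Line 4: ['display', 'will', 'mountain'] (min_width=21, slack=0)
Line 5: ['waterfall', 'of', 'bus'] (min_width=16, slack=5)

Answer: |river  tower play one|
|was dirty green south|
|snow       television|
|display will mountain|
|waterfall of bus     |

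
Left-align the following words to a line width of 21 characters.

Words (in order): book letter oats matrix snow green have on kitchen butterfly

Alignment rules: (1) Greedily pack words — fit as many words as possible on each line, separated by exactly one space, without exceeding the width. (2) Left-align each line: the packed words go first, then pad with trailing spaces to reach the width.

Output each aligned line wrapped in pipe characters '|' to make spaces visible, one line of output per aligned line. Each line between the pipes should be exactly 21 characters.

Line 1: ['book', 'letter', 'oats'] (min_width=16, slack=5)
Line 2: ['matrix', 'snow', 'green'] (min_width=17, slack=4)
Line 3: ['have', 'on', 'kitchen'] (min_width=15, slack=6)
Line 4: ['butterfly'] (min_width=9, slack=12)

Answer: |book letter oats     |
|matrix snow green    |
|have on kitchen      |
|butterfly            |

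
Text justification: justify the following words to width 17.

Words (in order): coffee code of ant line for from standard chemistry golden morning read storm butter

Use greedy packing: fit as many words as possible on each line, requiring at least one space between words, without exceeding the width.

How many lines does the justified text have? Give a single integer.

Line 1: ['coffee', 'code', 'of'] (min_width=14, slack=3)
Line 2: ['ant', 'line', 'for', 'from'] (min_width=17, slack=0)
Line 3: ['standard'] (min_width=8, slack=9)
Line 4: ['chemistry', 'golden'] (min_width=16, slack=1)
Line 5: ['morning', 'read'] (min_width=12, slack=5)
Line 6: ['storm', 'butter'] (min_width=12, slack=5)
Total lines: 6

Answer: 6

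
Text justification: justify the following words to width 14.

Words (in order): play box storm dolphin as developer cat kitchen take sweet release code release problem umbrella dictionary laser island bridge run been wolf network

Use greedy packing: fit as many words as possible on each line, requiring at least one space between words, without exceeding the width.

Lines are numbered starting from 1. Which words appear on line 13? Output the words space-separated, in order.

Line 1: ['play', 'box', 'storm'] (min_width=14, slack=0)
Line 2: ['dolphin', 'as'] (min_width=10, slack=4)
Line 3: ['developer', 'cat'] (min_width=13, slack=1)
Line 4: ['kitchen', 'take'] (min_width=12, slack=2)
Line 5: ['sweet', 'release'] (min_width=13, slack=1)
Line 6: ['code', 'release'] (min_width=12, slack=2)
Line 7: ['problem'] (min_width=7, slack=7)
Line 8: ['umbrella'] (min_width=8, slack=6)
Line 9: ['dictionary'] (min_width=10, slack=4)
Line 10: ['laser', 'island'] (min_width=12, slack=2)
Line 11: ['bridge', 'run'] (min_width=10, slack=4)
Line 12: ['been', 'wolf'] (min_width=9, slack=5)
Line 13: ['network'] (min_width=7, slack=7)

Answer: network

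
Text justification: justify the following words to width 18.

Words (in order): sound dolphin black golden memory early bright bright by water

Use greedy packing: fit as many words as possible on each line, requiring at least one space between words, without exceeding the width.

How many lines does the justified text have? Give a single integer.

Answer: 5

Derivation:
Line 1: ['sound', 'dolphin'] (min_width=13, slack=5)
Line 2: ['black', 'golden'] (min_width=12, slack=6)
Line 3: ['memory', 'early'] (min_width=12, slack=6)
Line 4: ['bright', 'bright', 'by'] (min_width=16, slack=2)
Line 5: ['water'] (min_width=5, slack=13)
Total lines: 5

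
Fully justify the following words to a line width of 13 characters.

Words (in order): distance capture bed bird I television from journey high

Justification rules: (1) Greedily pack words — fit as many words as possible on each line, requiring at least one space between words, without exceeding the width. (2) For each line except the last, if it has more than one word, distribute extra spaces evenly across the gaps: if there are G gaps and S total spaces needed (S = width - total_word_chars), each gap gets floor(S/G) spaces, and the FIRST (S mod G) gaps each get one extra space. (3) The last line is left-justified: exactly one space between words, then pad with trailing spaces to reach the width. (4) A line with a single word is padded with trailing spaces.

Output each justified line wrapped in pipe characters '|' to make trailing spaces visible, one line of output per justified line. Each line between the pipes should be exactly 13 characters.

Line 1: ['distance'] (min_width=8, slack=5)
Line 2: ['capture', 'bed'] (min_width=11, slack=2)
Line 3: ['bird', 'I'] (min_width=6, slack=7)
Line 4: ['television'] (min_width=10, slack=3)
Line 5: ['from', 'journey'] (min_width=12, slack=1)
Line 6: ['high'] (min_width=4, slack=9)

Answer: |distance     |
|capture   bed|
|bird        I|
|television   |
|from  journey|
|high         |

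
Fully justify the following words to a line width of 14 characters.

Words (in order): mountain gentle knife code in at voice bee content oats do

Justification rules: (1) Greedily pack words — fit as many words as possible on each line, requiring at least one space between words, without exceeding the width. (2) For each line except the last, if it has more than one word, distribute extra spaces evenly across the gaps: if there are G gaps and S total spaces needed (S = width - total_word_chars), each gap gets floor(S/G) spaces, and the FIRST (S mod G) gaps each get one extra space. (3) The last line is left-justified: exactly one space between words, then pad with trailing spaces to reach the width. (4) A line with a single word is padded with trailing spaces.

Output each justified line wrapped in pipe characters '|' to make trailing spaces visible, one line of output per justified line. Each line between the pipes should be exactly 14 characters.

Line 1: ['mountain'] (min_width=8, slack=6)
Line 2: ['gentle', 'knife'] (min_width=12, slack=2)
Line 3: ['code', 'in', 'at'] (min_width=10, slack=4)
Line 4: ['voice', 'bee'] (min_width=9, slack=5)
Line 5: ['content', 'oats'] (min_width=12, slack=2)
Line 6: ['do'] (min_width=2, slack=12)

Answer: |mountain      |
|gentle   knife|
|code   in   at|
|voice      bee|
|content   oats|
|do            |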